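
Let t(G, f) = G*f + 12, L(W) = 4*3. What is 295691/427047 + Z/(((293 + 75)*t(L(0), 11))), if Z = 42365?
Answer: 11253701209/7543358208 ≈ 1.4919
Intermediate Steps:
L(W) = 12
t(G, f) = 12 + G*f
295691/427047 + Z/(((293 + 75)*t(L(0), 11))) = 295691/427047 + 42365/(((293 + 75)*(12 + 12*11))) = 295691*(1/427047) + 42365/((368*(12 + 132))) = 295691/427047 + 42365/((368*144)) = 295691/427047 + 42365/52992 = 11253701209/7543358208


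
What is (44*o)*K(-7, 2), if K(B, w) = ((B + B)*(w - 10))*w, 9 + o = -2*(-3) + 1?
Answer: -19712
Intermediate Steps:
o = -2 (o = -9 + (-2*(-3) + 1) = -9 + (6 + 1) = -9 + 7 = -2)
K(B, w) = 2*B*w*(-10 + w) (K(B, w) = ((2*B)*(-10 + w))*w = (2*B*(-10 + w))*w = 2*B*w*(-10 + w))
(44*o)*K(-7, 2) = (44*(-2))*(2*(-7)*2*(-10 + 2)) = -176*(-7)*2*(-8) = -88*224 = -19712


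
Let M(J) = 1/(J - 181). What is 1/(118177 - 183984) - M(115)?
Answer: 65741/4343262 ≈ 0.015136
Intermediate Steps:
M(J) = 1/(-181 + J)
1/(118177 - 183984) - M(115) = 1/(118177 - 183984) - 1/(-181 + 115) = 1/(-65807) - 1/(-66) = -1/65807 - 1*(-1/66) = -1/65807 + 1/66 = 65741/4343262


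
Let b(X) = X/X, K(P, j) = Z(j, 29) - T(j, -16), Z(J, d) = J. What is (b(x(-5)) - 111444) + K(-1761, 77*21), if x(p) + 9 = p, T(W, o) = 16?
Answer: -109842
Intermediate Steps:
K(P, j) = -16 + j (K(P, j) = j - 1*16 = j - 16 = -16 + j)
x(p) = -9 + p
b(X) = 1
(b(x(-5)) - 111444) + K(-1761, 77*21) = (1 - 111444) + (-16 + 77*21) = -111443 + (-16 + 1617) = -111443 + 1601 = -109842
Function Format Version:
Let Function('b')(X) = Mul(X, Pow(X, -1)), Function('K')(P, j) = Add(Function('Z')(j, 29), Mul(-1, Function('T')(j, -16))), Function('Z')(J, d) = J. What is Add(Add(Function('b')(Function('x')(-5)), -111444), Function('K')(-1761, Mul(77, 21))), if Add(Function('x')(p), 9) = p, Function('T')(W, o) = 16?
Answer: -109842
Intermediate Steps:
Function('K')(P, j) = Add(-16, j) (Function('K')(P, j) = Add(j, Mul(-1, 16)) = Add(j, -16) = Add(-16, j))
Function('x')(p) = Add(-9, p)
Function('b')(X) = 1
Add(Add(Function('b')(Function('x')(-5)), -111444), Function('K')(-1761, Mul(77, 21))) = Add(Add(1, -111444), Add(-16, Mul(77, 21))) = Add(-111443, Add(-16, 1617)) = Add(-111443, 1601) = -109842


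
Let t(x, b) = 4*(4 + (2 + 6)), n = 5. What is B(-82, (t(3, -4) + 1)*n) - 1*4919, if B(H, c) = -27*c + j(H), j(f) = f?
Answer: -11616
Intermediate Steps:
t(x, b) = 48 (t(x, b) = 4*(4 + 8) = 4*12 = 48)
B(H, c) = H - 27*c (B(H, c) = -27*c + H = H - 27*c)
B(-82, (t(3, -4) + 1)*n) - 1*4919 = (-82 - 27*(48 + 1)*5) - 1*4919 = (-82 - 1323*5) - 4919 = (-82 - 27*245) - 4919 = (-82 - 6615) - 4919 = -6697 - 4919 = -11616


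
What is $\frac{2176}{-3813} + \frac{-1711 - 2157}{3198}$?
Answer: $- \frac{29414}{16523} \approx -1.7802$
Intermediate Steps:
$\frac{2176}{-3813} + \frac{-1711 - 2157}{3198} = 2176 \left(- \frac{1}{3813}\right) - \frac{1934}{1599} = - \frac{2176}{3813} - \frac{1934}{1599} = - \frac{29414}{16523}$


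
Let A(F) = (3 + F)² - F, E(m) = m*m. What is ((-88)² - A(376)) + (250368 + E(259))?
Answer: 181928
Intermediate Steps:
E(m) = m²
((-88)² - A(376)) + (250368 + E(259)) = ((-88)² - ((3 + 376)² - 1*376)) + (250368 + 259²) = (7744 - (379² - 376)) + (250368 + 67081) = (7744 - (143641 - 376)) + 317449 = (7744 - 1*143265) + 317449 = (7744 - 143265) + 317449 = -135521 + 317449 = 181928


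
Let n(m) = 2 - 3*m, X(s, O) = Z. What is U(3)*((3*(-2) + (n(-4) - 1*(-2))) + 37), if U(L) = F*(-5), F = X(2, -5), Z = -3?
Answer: 705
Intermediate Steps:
X(s, O) = -3
F = -3
U(L) = 15 (U(L) = -3*(-5) = 15)
U(3)*((3*(-2) + (n(-4) - 1*(-2))) + 37) = 15*((3*(-2) + ((2 - 3*(-4)) - 1*(-2))) + 37) = 15*((-6 + ((2 + 12) + 2)) + 37) = 15*((-6 + (14 + 2)) + 37) = 15*((-6 + 16) + 37) = 15*(10 + 37) = 15*47 = 705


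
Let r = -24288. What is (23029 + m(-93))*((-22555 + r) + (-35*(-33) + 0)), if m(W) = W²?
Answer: -1447304464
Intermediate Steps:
(23029 + m(-93))*((-22555 + r) + (-35*(-33) + 0)) = (23029 + (-93)²)*((-22555 - 24288) + (-35*(-33) + 0)) = (23029 + 8649)*(-46843 + (1155 + 0)) = 31678*(-46843 + 1155) = 31678*(-45688) = -1447304464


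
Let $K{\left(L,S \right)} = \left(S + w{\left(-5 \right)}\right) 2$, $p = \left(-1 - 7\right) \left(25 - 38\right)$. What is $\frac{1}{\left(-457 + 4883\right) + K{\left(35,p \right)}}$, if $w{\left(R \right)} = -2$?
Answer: $\frac{1}{4630} \approx 0.00021598$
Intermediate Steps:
$p = 104$ ($p = \left(-8\right) \left(-13\right) = 104$)
$K{\left(L,S \right)} = -4 + 2 S$ ($K{\left(L,S \right)} = \left(S - 2\right) 2 = \left(-2 + S\right) 2 = -4 + 2 S$)
$\frac{1}{\left(-457 + 4883\right) + K{\left(35,p \right)}} = \frac{1}{\left(-457 + 4883\right) + \left(-4 + 2 \cdot 104\right)} = \frac{1}{4426 + \left(-4 + 208\right)} = \frac{1}{4426 + 204} = \frac{1}{4630}$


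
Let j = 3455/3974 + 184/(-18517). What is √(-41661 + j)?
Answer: I*√225588891050111017002/73586558 ≈ 204.11*I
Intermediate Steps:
j = 63245019/73586558 (j = 3455*(1/3974) + 184*(-1/18517) = 3455/3974 - 184/18517 = 63245019/73586558 ≈ 0.85946)
√(-41661 + j) = √(-41661 + 63245019/73586558) = √(-3065626347819/73586558) = I*√225588891050111017002/73586558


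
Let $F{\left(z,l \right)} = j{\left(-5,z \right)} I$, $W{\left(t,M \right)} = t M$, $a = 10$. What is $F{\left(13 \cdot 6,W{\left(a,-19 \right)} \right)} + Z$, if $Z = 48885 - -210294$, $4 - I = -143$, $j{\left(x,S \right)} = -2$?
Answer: $258885$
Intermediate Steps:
$I = 147$ ($I = 4 - -143 = 4 + 143 = 147$)
$W{\left(t,M \right)} = M t$
$F{\left(z,l \right)} = -294$ ($F{\left(z,l \right)} = \left(-2\right) 147 = -294$)
$Z = 259179$ ($Z = 48885 + 210294 = 259179$)
$F{\left(13 \cdot 6,W{\left(a,-19 \right)} \right)} + Z = -294 + 259179 = 258885$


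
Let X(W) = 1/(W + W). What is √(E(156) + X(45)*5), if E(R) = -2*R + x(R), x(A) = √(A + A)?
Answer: √(-11230 + 72*√78)/6 ≈ 17.155*I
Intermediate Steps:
X(W) = 1/(2*W)
x(A) = √2*√A (x(A) = √(2*A) = √2*√A)
E(R) = -2*R + √2*√R
√(E(156) + X(45)*5) = √((-2*156 + √2*√156) + ((½)/45)*5) = √((-312 + √2*(2*√39)) + ((½)*(1/45))*5) = √((-312 + 2*√78) + (1/90)*5) = √((-312 + 2*√78) + 1/18) = √(-5615/18 + 2*√78)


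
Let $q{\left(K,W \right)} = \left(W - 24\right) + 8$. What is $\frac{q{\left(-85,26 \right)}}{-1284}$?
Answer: $- \frac{5}{642} \approx -0.0077882$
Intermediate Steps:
$q{\left(K,W \right)} = -16 + W$ ($q{\left(K,W \right)} = \left(W - 24\right) + 8 = \left(-24 + W\right) + 8 = -16 + W$)
$\frac{q{\left(-85,26 \right)}}{-1284} = \frac{-16 + 26}{-1284} = 10 \left(- \frac{1}{1284}\right) = - \frac{5}{642}$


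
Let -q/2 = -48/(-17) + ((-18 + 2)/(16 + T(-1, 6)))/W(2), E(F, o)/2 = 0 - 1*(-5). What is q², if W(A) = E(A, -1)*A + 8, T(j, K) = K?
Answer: 53640976/1713481 ≈ 31.305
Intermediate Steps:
E(F, o) = 10 (E(F, o) = 2*(0 - 1*(-5)) = 2*(0 + 5) = 2*5 = 10)
W(A) = 8 + 10*A (W(A) = 10*A + 8 = 8 + 10*A)
q = -7324/1309 (q = -2*(-48/(-17) + ((-18 + 2)/(16 + 6))/(8 + 10*2)) = -2*(-48*(-1/17) + (-16/22)/(8 + 20)) = -2*(48/17 - 16*1/22/28) = -2*(48/17 - 8/11*1/28) = -2*(48/17 - 2/77) = -2*3662/1309 = -7324/1309 ≈ -5.5951)
q² = (-7324/1309)² = 53640976/1713481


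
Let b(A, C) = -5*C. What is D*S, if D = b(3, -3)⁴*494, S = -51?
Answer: -1275446250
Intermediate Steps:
D = 25008750 (D = (-5*(-3))⁴*494 = 15⁴*494 = 50625*494 = 25008750)
D*S = 25008750*(-51) = -1275446250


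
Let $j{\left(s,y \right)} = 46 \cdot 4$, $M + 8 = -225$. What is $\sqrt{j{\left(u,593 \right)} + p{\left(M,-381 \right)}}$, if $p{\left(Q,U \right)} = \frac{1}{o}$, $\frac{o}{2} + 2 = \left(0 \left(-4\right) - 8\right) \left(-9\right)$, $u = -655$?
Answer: $\frac{\sqrt{901635}}{70} \approx 13.565$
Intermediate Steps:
$M = -233$ ($M = -8 - 225 = -233$)
$j{\left(s,y \right)} = 184$
$o = 140$ ($o = -4 + 2 \left(0 \left(-4\right) - 8\right) \left(-9\right) = -4 + 2 \left(0 - 8\right) \left(-9\right) = -4 + 2 \left(\left(-8\right) \left(-9\right)\right) = -4 + 2 \cdot 72 = -4 + 144 = 140$)
$p{\left(Q,U \right)} = \frac{1}{140}$
$\sqrt{j{\left(u,593 \right)} + p{\left(M,-381 \right)}} = \sqrt{184 + \frac{1}{140}} = \sqrt{\frac{25761}{140}} = \frac{\sqrt{901635}}{70}$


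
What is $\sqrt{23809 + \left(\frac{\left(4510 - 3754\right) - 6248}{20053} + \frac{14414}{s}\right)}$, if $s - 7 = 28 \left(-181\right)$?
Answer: $\frac{17 \sqrt{848433375567310071}}{101488233} \approx 154.29$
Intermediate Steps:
$s = -5061$ ($s = 7 + 28 \left(-181\right) = 7 - 5068 = -5061$)
$\sqrt{23809 + \left(\frac{\left(4510 - 3754\right) - 6248}{20053} + \frac{14414}{s}\right)} = \sqrt{23809 + \left(\frac{\left(4510 - 3754\right) - 6248}{20053} + \frac{14414}{-5061}\right)} = \sqrt{23809 + \left(\left(756 - 6248\right) \frac{1}{20053} + 14414 \left(- \frac{1}{5061}\right)\right)} = \sqrt{23809 - \frac{316838954}{101488233}} = \sqrt{\frac{2416016500543}{101488233}} = \frac{17 \sqrt{848433375567310071}}{101488233}$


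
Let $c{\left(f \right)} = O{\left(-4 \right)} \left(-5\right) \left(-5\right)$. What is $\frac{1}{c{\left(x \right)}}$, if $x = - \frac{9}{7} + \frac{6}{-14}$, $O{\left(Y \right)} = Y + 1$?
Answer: $- \frac{1}{75} \approx -0.013333$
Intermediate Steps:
$O{\left(Y \right)} = 1 + Y$
$x = - \frac{12}{7}$ ($x = \left(-9\right) \frac{1}{7} + 6 \left(- \frac{1}{14}\right) = - \frac{9}{7} - \frac{3}{7} = - \frac{12}{7} \approx -1.7143$)
$c{\left(f \right)} = -75$ ($c{\left(f \right)} = \left(1 - 4\right) \left(-5\right) \left(-5\right) = \left(-3\right) \left(-5\right) \left(-5\right) = 15 \left(-5\right) = -75$)
$\frac{1}{c{\left(x \right)}} = \frac{1}{-75} = - \frac{1}{75}$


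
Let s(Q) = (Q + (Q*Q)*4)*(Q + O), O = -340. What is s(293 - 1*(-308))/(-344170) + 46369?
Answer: 3116313605/68834 ≈ 45273.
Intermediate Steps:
s(Q) = (-340 + Q)*(Q + 4*Q²) (s(Q) = (Q + (Q*Q)*4)*(Q - 340) = (Q + Q²*4)*(-340 + Q) = (Q + 4*Q²)*(-340 + Q) = (-340 + Q)*(Q + 4*Q²))
s(293 - 1*(-308))/(-344170) + 46369 = ((293 - 1*(-308))*(-340 - 1359*(293 - 1*(-308)) + 4*(293 - 1*(-308))²))/(-344170) + 46369 = ((293 + 308)*(-340 - 1359*(293 + 308) + 4*(293 + 308)²))*(-1/344170) + 46369 = (601*(-340 - 1359*601 + 4*601²))*(-1/344170) + 46369 = (601*(-340 - 816759 + 4*361201))*(-1/344170) + 46369 = (601*(-340 - 816759 + 1444804))*(-1/344170) + 46369 = (601*627705)*(-1/344170) + 46369 = 377250705*(-1/344170) + 46369 = -75450141/68834 + 46369 = 3116313605/68834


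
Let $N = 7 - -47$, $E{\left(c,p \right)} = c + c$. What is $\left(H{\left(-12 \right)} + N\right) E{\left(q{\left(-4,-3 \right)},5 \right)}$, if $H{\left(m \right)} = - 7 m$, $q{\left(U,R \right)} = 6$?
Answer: $1656$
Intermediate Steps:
$E{\left(c,p \right)} = 2 c$
$N = 54$ ($N = 7 + 47 = 54$)
$\left(H{\left(-12 \right)} + N\right) E{\left(q{\left(-4,-3 \right)},5 \right)} = \left(\left(-7\right) \left(-12\right) + 54\right) 2 \cdot 6 = \left(84 + 54\right) 12 = 138 \cdot 12 = 1656$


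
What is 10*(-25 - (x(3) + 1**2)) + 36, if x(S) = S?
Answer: -254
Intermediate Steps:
10*(-25 - (x(3) + 1**2)) + 36 = 10*(-25 - (3 + 1**2)) + 36 = 10*(-25 - (3 + 1)) + 36 = 10*(-25 - 4) + 36 = 10*(-29) + 36 = -290 + 36 = -254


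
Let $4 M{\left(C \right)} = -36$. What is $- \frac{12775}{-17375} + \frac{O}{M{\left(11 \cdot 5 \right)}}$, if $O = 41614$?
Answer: $- \frac{28917131}{6255} \approx -4623.0$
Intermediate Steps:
$M{\left(C \right)} = -9$ ($M{\left(C \right)} = \frac{1}{4} \left(-36\right) = -9$)
$- \frac{12775}{-17375} + \frac{O}{M{\left(11 \cdot 5 \right)}} = - \frac{12775}{-17375} + \frac{41614}{-9} = \left(-12775\right) \left(- \frac{1}{17375}\right) + 41614 \left(- \frac{1}{9}\right) = \frac{511}{695} - \frac{41614}{9} = - \frac{28917131}{6255}$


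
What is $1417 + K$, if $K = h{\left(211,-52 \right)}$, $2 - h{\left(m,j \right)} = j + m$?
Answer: $1260$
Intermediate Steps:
$h{\left(m,j \right)} = 2 - j - m$ ($h{\left(m,j \right)} = 2 - \left(j + m\right) = 2 - j - m$)
$K = -157$ ($K = 2 - -52 - 211 = 2 + 52 - 211 = -157$)
$1417 + K = 1417 - 157 = 1260$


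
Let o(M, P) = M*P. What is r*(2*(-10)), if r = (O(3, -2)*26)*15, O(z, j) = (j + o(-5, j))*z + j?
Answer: -171600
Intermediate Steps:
O(z, j) = j - 4*j*z (O(z, j) = (j - 5*j)*z + j = (-4*j)*z + j = -4*j*z + j = j - 4*j*z)
r = 8580 (r = (-2*(1 - 4*3)*26)*15 = (-2*(1 - 12)*26)*15 = (-2*(-11)*26)*15 = (22*26)*15 = 572*15 = 8580)
r*(2*(-10)) = 8580*(2*(-10)) = 8580*(-20) = -171600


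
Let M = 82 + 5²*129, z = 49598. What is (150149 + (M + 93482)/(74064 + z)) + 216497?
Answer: 588834733/1606 ≈ 3.6665e+5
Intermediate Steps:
M = 3307 (M = 82 + 25*129 = 82 + 3225 = 3307)
(150149 + (M + 93482)/(74064 + z)) + 216497 = (150149 + (3307 + 93482)/(74064 + 49598)) + 216497 = (150149 + 96789/123662) + 216497 = (150149 + 96789*(1/123662)) + 216497 = (150149 + 1257/1606) + 216497 = 241140551/1606 + 216497 = 588834733/1606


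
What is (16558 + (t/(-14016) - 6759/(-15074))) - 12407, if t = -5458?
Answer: 219297149705/52819296 ≈ 4151.8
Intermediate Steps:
(16558 + (t/(-14016) - 6759/(-15074))) - 12407 = (16558 + (-5458/(-14016) - 6759/(-15074))) - 12407 = (16558 + (-5458*(-1/14016) - 6759*(-1/15074))) - 12407 = (16558 + (2729/7008 + 6759/15074)) - 12407 = (16558 + 44252009/52819296) - 12407 = 874626155177/52819296 - 12407 = 219297149705/52819296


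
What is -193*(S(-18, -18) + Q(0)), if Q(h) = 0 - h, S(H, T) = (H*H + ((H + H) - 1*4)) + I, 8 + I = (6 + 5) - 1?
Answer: -55198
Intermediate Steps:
I = 2 (I = -8 + ((6 + 5) - 1) = -8 + (11 - 1) = -8 + 10 = 2)
S(H, T) = -2 + H**2 + 2*H (S(H, T) = (H*H + ((H + H) - 1*4)) + 2 = (H**2 + (2*H - 4)) + 2 = (H**2 + (-4 + 2*H)) + 2 = (-4 + H**2 + 2*H) + 2 = -2 + H**2 + 2*H)
Q(h) = -h
-193*(S(-18, -18) + Q(0)) = -193*((-2 + (-18)**2 + 2*(-18)) - 1*0) = -193*((-2 + 324 - 36) + 0) = -193*(286 + 0) = -193*286 = -55198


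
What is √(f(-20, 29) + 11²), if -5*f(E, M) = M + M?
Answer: √2735/5 ≈ 10.459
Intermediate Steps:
f(E, M) = -2*M/5 (f(E, M) = -(M + M)/5 = -2*M/5)
√(f(-20, 29) + 11²) = √(-⅖*29 + 11²) = √(-58/5 + 121) = √(547/5) = √2735/5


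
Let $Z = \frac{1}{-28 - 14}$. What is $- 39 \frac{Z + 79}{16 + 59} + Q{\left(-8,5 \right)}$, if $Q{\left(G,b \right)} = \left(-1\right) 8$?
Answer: $- \frac{51521}{1050} \approx -49.068$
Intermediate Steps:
$Z = - \frac{1}{42}$ ($Z = \frac{1}{-42} = - \frac{1}{42} \approx -0.02381$)
$Q{\left(G,b \right)} = -8$
$- 39 \frac{Z + 79}{16 + 59} + Q{\left(-8,5 \right)} = - 39 \frac{- \frac{1}{42} + 79}{16 + 59} - 8 = - 39 \frac{3317}{42 \cdot 75} - 8 = - 39 \cdot \frac{3317}{42} \cdot \frac{1}{75} - 8 = \left(-39\right) \frac{3317}{3150} - 8 = - \frac{43121}{1050} - 8 = - \frac{51521}{1050}$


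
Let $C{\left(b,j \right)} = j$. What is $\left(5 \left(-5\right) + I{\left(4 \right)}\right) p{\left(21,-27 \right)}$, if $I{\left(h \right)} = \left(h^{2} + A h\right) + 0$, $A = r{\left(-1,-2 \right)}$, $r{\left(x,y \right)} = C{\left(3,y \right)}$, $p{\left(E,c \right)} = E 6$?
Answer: $-2142$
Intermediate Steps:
$p{\left(E,c \right)} = 6 E$
$r{\left(x,y \right)} = y$
$A = -2$
$I{\left(h \right)} = h^{2} - 2 h$ ($I{\left(h \right)} = \left(h^{2} - 2 h\right) + 0 = h^{2} - 2 h$)
$\left(5 \left(-5\right) + I{\left(4 \right)}\right) p{\left(21,-27 \right)} = \left(5 \left(-5\right) + 4 \left(-2 + 4\right)\right) 6 \cdot 21 = \left(-25 + 4 \cdot 2\right) 126 = \left(-25 + 8\right) 126 = \left(-17\right) 126 = -2142$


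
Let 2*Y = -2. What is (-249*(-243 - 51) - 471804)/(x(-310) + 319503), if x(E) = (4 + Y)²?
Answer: -66433/53252 ≈ -1.2475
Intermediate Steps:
Y = -1 (Y = (½)*(-2) = -1)
x(E) = 9 (x(E) = (4 - 1)² = 3² = 9)
(-249*(-243 - 51) - 471804)/(x(-310) + 319503) = (-249*(-243 - 51) - 471804)/(9 + 319503) = (-249*(-294) - 471804)/319512 = (73206 - 471804)*(1/319512) = -398598*1/319512 = -66433/53252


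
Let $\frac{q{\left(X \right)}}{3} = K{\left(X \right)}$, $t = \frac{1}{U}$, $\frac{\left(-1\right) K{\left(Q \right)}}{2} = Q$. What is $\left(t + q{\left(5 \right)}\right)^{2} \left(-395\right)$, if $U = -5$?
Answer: $- \frac{1801279}{5} \approx -3.6026 \cdot 10^{5}$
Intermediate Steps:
$K{\left(Q \right)} = - 2 Q$
$t = - \frac{1}{5}$ ($t = \frac{1}{-5} = - \frac{1}{5} \approx -0.2$)
$q{\left(X \right)} = - 6 X$ ($q{\left(X \right)} = 3 \left(- 2 X\right) = - 6 X$)
$\left(t + q{\left(5 \right)}\right)^{2} \left(-395\right) = \left(- \frac{1}{5} - 30\right)^{2} \left(-395\right) = \left(- \frac{151}{5}\right)^{2} \left(-395\right) = \frac{22801}{25} \left(-395\right) = - \frac{1801279}{5}$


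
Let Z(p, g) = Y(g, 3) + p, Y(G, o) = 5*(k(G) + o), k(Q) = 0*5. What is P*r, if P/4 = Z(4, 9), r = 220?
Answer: 16720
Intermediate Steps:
k(Q) = 0
Y(G, o) = 5*o (Y(G, o) = 5*(0 + o) = 5*o)
Z(p, g) = 15 + p (Z(p, g) = 5*3 + p = 15 + p)
P = 76 (P = 4*(15 + 4) = 4*19 = 76)
P*r = 76*220 = 16720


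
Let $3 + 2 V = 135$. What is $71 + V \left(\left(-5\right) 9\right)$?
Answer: $-2899$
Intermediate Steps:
$V = 66$ ($V = - \frac{3}{2} + \frac{1}{2} \cdot 135 = - \frac{3}{2} + \frac{135}{2} = 66$)
$71 + V \left(\left(-5\right) 9\right) = 71 + 66 \left(\left(-5\right) 9\right) = 71 + 66 \left(-45\right) = 71 - 2970 = -2899$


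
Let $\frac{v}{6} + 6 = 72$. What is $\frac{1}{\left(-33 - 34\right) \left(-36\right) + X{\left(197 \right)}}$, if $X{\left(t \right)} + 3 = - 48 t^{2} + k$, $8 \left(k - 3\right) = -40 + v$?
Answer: $- \frac{2}{3720751} \approx -5.3753 \cdot 10^{-7}$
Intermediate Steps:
$v = 396$ ($v = -36 + 6 \cdot 72 = -36 + 432 = 396$)
$k = \frac{95}{2}$ ($k = 3 + \frac{-40 + 396}{8} = 3 + \frac{1}{8} \cdot 356 = 3 + \frac{89}{2} = \frac{95}{2} \approx 47.5$)
$X{\left(t \right)} = \frac{89}{2} - 48 t^{2}$ ($X{\left(t \right)} = -3 - \left(- \frac{95}{2} + 48 t^{2}\right) = \frac{89}{2} - 48 t^{2}$)
$\frac{1}{\left(-33 - 34\right) \left(-36\right) + X{\left(197 \right)}} = \frac{1}{\left(-33 - 34\right) \left(-36\right) + \left(\frac{89}{2} - 48 \cdot 197^{2}\right)} = \frac{1}{\left(-67\right) \left(-36\right) + \left(\frac{89}{2} - 1862832\right)} = \frac{1}{2412 + \left(\frac{89}{2} - 1862832\right)} = \frac{1}{2412 - \frac{3725575}{2}} = \frac{1}{- \frac{3720751}{2}} = - \frac{2}{3720751}$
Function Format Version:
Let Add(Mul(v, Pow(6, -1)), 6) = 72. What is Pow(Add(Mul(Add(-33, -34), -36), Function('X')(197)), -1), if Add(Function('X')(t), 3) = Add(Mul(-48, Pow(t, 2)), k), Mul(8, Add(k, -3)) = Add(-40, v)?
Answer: Rational(-2, 3720751) ≈ -5.3753e-7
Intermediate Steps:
v = 396 (v = Add(-36, Mul(6, 72)) = Add(-36, 432) = 396)
k = Rational(95, 2) (k = Add(3, Mul(Rational(1, 8), Add(-40, 396))) = Add(3, Mul(Rational(1, 8), 356)) = Add(3, Rational(89, 2)) = Rational(95, 2) ≈ 47.500)
Function('X')(t) = Add(Rational(89, 2), Mul(-48, Pow(t, 2))) (Function('X')(t) = Add(-3, Add(Mul(-48, Pow(t, 2)), Rational(95, 2))) = Add(-3, Add(Rational(95, 2), Mul(-48, Pow(t, 2)))) = Add(Rational(89, 2), Mul(-48, Pow(t, 2))))
Pow(Add(Mul(Add(-33, -34), -36), Function('X')(197)), -1) = Pow(Add(Mul(Add(-33, -34), -36), Add(Rational(89, 2), Mul(-48, Pow(197, 2)))), -1) = Pow(Add(Mul(-67, -36), Add(Rational(89, 2), Mul(-48, 38809))), -1) = Pow(Add(2412, Add(Rational(89, 2), -1862832)), -1) = Pow(Add(2412, Rational(-3725575, 2)), -1) = Pow(Rational(-3720751, 2), -1) = Rational(-2, 3720751)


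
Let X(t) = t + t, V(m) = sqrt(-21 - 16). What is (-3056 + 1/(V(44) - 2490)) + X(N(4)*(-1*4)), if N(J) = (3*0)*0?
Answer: -18947621162/6200137 - I*sqrt(37)/6200137 ≈ -3056.0 - 9.8107e-7*I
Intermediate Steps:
V(m) = I*sqrt(37) (V(m) = sqrt(-37) = I*sqrt(37))
N(J) = 0 (N(J) = 0*0 = 0)
X(t) = 2*t
(-3056 + 1/(V(44) - 2490)) + X(N(4)*(-1*4)) = (-3056 + 1/(I*sqrt(37) - 2490)) + 2*(0*(-1*4)) = (-3056 + 1/(-2490 + I*sqrt(37))) + 2*(0*(-4)) = (-3056 + 1/(-2490 + I*sqrt(37))) + 2*0 = (-3056 + 1/(-2490 + I*sqrt(37))) + 0 = -3056 + 1/(-2490 + I*sqrt(37))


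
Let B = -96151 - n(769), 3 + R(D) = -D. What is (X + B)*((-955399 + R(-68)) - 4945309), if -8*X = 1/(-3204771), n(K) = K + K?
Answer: 4926185233235960631/8546056 ≈ 5.7643e+11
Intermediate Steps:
n(K) = 2*K
X = 1/25638168 (X = -1/8/(-3204771) = -1/8*(-1/3204771) = 1/25638168 ≈ 3.9004e-8)
R(D) = -3 - D
B = -97689 (B = -96151 - 2*769 = -96151 - 1*1538 = -96151 - 1538 = -97689)
(X + B)*((-955399 + R(-68)) - 4945309) = (1/25638168 - 97689)*((-955399 + (-3 - 1*(-68))) - 4945309) = -2504566993751*((-955399 + (-3 + 68)) - 4945309)/25638168 = -2504566993751*((-955399 + 65) - 4945309)/25638168 = -2504566993751*(-955334 - 4945309)/25638168 = -2504566993751/25638168*(-5900643) = 4926185233235960631/8546056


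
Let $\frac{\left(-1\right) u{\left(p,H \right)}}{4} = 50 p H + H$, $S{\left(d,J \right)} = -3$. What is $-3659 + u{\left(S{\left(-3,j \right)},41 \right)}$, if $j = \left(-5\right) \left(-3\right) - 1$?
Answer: $20777$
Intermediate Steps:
$j = 14$ ($j = 15 - 1 = 14$)
$u{\left(p,H \right)} = - 4 H - 200 H p$ ($u{\left(p,H \right)} = - 4 \left(50 p H + H\right) = - 4 \left(50 H p + H\right) = - 4 \left(H + 50 H p\right) = - 4 H - 200 H p$)
$-3659 + u{\left(S{\left(-3,j \right)},41 \right)} = -3659 - 164 \left(1 + 50 \left(-3\right)\right) = -3659 - 164 \left(1 - 150\right) = -3659 - 164 \left(-149\right) = -3659 + 24436 = 20777$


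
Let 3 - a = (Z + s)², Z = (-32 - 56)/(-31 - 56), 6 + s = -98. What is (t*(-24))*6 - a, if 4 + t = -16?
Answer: 102057613/7569 ≈ 13484.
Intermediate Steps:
s = -104 (s = -6 - 98 = -104)
t = -20 (t = -4 - 16 = -20)
Z = 88/87 (Z = -88/(-87) = -88*(-1/87) = 88/87 ≈ 1.0115)
a = -80258893/7569 (a = 3 - (88/87 - 104)² = 3 - (-8960/87)² = 3 - 1*80281600/7569 = 3 - 80281600/7569 = -80258893/7569 ≈ -10604.)
(t*(-24))*6 - a = -20*(-24)*6 - 1*(-80258893/7569) = 480*6 + 80258893/7569 = 2880 + 80258893/7569 = 102057613/7569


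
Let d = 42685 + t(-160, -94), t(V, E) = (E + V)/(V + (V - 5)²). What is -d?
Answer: -1155269271/27065 ≈ -42685.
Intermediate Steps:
t(V, E) = (E + V)/(V + (-5 + V)²)
d = 1155269271/27065 (d = 42685 + (-94 - 160)/(-160 + (-5 - 160)²) = 42685 - 254/(-160 + (-165)²) = 42685 - 254/(-160 + 27225) = 42685 - 254/27065 = 1155269271/27065 ≈ 42685.)
-d = -1*1155269271/27065 = -1155269271/27065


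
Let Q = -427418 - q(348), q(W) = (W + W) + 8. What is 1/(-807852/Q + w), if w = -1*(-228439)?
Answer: 9307/2126099335 ≈ 4.3775e-6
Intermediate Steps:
w = 228439
q(W) = 8 + 2*W (q(W) = 2*W + 8 = 8 + 2*W)
Q = -428122 (Q = -427418 - (8 + 2*348) = -427418 - (8 + 696) = -427418 - 1*704 = -427418 - 704 = -428122)
1/(-807852/Q + w) = 1/(-807852/(-428122) + 228439) = 1/(-807852*(-1/428122) + 228439) = 1/(17562/9307 + 228439) = 1/(2126099335/9307) = 9307/2126099335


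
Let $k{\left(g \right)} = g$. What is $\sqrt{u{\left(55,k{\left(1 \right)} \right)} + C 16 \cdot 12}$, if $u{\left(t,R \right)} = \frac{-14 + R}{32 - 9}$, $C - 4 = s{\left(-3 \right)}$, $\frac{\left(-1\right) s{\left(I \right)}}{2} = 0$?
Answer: $\frac{\sqrt{405973}}{23} \approx 27.703$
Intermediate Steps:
$s{\left(I \right)} = 0$ ($s{\left(I \right)} = \left(-2\right) 0 = 0$)
$C = 4$ ($C = 4 + 0 = 4$)
$u{\left(t,R \right)} = - \frac{14}{23} + \frac{R}{23}$ ($u{\left(t,R \right)} = \frac{-14 + R}{23} = \left(-14 + R\right) \frac{1}{23} = - \frac{14}{23} + \frac{R}{23}$)
$\sqrt{u{\left(55,k{\left(1 \right)} \right)} + C 16 \cdot 12} = \sqrt{\left(- \frac{14}{23} + \frac{1}{23} \cdot 1\right) + 4 \cdot 16 \cdot 12} = \sqrt{\left(- \frac{14}{23} + \frac{1}{23}\right) + 64 \cdot 12} = \sqrt{- \frac{13}{23} + 768} = \sqrt{\frac{17651}{23}} = \frac{\sqrt{405973}}{23}$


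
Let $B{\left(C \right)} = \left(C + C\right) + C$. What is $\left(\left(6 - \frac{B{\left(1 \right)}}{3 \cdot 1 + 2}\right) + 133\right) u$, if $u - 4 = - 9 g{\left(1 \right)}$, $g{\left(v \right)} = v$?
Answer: $-692$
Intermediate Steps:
$B{\left(C \right)} = 3 C$ ($B{\left(C \right)} = 2 C + C = 3 C$)
$u = -5$ ($u = 4 - 9 = -5$)
$\left(\left(6 - \frac{B{\left(1 \right)}}{3 \cdot 1 + 2}\right) + 133\right) u = \left(\left(6 - \frac{3 \cdot 1}{3 \cdot 1 + 2}\right) + 133\right) \left(-5\right) = \left(\left(6 - \frac{3}{3 + 2}\right) + 133\right) \left(-5\right) = \left(\left(6 - \frac{3}{5}\right) + 133\right) \left(-5\right) = \left(\frac{27}{5} + 133\right) \left(-5\right) = \frac{692}{5} \left(-5\right) = -692$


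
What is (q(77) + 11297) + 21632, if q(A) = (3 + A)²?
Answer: 39329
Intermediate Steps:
(q(77) + 11297) + 21632 = ((3 + 77)² + 11297) + 21632 = (80² + 11297) + 21632 = (6400 + 11297) + 21632 = 17697 + 21632 = 39329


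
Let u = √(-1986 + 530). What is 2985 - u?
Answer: 2985 - 4*I*√91 ≈ 2985.0 - 38.158*I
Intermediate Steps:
u = 4*I*√91 (u = √(-1456) = 4*I*√91 ≈ 38.158*I)
2985 - u = 2985 - 4*I*√91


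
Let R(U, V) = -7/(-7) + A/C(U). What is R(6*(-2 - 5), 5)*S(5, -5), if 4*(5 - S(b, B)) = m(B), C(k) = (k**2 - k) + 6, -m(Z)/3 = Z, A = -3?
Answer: 3015/2416 ≈ 1.2479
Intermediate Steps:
m(Z) = -3*Z
C(k) = 6 + k**2 - k
S(b, B) = 5 + 3*B/4 (S(b, B) = 5 - (-3)*B/4 = 5 + 3*B/4)
R(U, V) = 1 - 3/(6 + U**2 - U) (R(U, V) = -7/(-7) - 3/(6 + U**2 - U) = -7*(-1/7) - 3/(6 + U**2 - U) = 1 - 3/(6 + U**2 - U))
R(6*(-2 - 5), 5)*S(5, -5) = ((3 + (6*(-2 - 5))**2 - 6*(-2 - 5))/(6 + (6*(-2 - 5))**2 - 6*(-2 - 5)))*(5 + (3/4)*(-5)) = ((3 + (6*(-7))**2 - 6*(-7))/(6 + (6*(-7))**2 - 6*(-7)))*(5 - 15/4) = ((3 + (-42)**2 - 1*(-42))/(6 + (-42)**2 - 1*(-42)))*(5/4) = ((3 + 1764 + 42)/(6 + 1764 + 42))*(5/4) = (1809/1812)*(5/4) = ((1/1812)*1809)*(5/4) = (603/604)*(5/4) = 3015/2416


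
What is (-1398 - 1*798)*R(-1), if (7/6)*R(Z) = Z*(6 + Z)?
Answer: 65880/7 ≈ 9411.4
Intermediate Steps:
R(Z) = 6*Z*(6 + Z)/7 (R(Z) = 6*(Z*(6 + Z))/7 = 6*Z*(6 + Z)/7)
(-1398 - 1*798)*R(-1) = (-1398 - 1*798)*((6/7)*(-1)*(6 - 1)) = (-1398 - 798)*((6/7)*(-1)*5) = -2196*(-30/7) = 65880/7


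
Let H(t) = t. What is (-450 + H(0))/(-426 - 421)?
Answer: 450/847 ≈ 0.53129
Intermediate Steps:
(-450 + H(0))/(-426 - 421) = (-450 + 0)/(-426 - 421) = -450/(-847) = -450*(-1/847) = 450/847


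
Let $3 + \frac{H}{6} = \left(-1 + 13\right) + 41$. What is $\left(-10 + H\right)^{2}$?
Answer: $84100$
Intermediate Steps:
$H = 300$ ($H = -18 + 6 \left(\left(-1 + 13\right) + 41\right) = -18 + 6 \left(12 + 41\right) = -18 + 6 \cdot 53 = -18 + 318 = 300$)
$\left(-10 + H\right)^{2} = \left(-10 + 300\right)^{2} = 290^{2} = 84100$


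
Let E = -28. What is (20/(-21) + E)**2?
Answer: 369664/441 ≈ 838.24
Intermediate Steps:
(20/(-21) + E)**2 = (20/(-21) - 28)**2 = (20*(-1/21) - 28)**2 = (-20/21 - 28)**2 = (-608/21)**2 = 369664/441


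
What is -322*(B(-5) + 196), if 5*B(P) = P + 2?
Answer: -314594/5 ≈ -62919.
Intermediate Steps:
B(P) = ⅖ + P/5 (B(P) = (P + 2)/5 = (2 + P)/5 = ⅖ + P/5)
-322*(B(-5) + 196) = -322*((⅖ + (⅕)*(-5)) + 196) = -322*((⅖ - 1) + 196) = -322*(-⅗ + 196) = -322*977/5 = -314594/5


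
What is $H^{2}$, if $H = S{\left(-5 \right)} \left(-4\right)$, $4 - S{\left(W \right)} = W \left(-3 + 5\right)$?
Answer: $3136$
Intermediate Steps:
$S{\left(W \right)} = 4 - 2 W$ ($S{\left(W \right)} = 4 - W \left(-3 + 5\right) = 4 - W 2 = 4 - 2 W$)
$H = -56$ ($H = \left(4 - -10\right) \left(-4\right) = \left(4 + 10\right) \left(-4\right) = 14 \left(-4\right) = -56$)
$H^{2} = \left(-56\right)^{2} = 3136$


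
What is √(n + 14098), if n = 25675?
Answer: √39773 ≈ 199.43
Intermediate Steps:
√(n + 14098) = √(25675 + 14098) = √39773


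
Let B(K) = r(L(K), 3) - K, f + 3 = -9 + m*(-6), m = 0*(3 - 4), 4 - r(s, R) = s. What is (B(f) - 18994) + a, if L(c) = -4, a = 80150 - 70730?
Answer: -9554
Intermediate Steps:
a = 9420
r(s, R) = 4 - s
m = 0 (m = 0*(-1) = 0)
f = -12 (f = -3 + (-9 + 0*(-6)) = -3 + (-9 + 0) = -3 - 9 = -12)
B(K) = 8 - K (B(K) = (4 - 1*(-4)) - K = (4 + 4) - K = 8 - K)
(B(f) - 18994) + a = ((8 - 1*(-12)) - 18994) + 9420 = ((8 + 12) - 18994) + 9420 = (20 - 18994) + 9420 = -18974 + 9420 = -9554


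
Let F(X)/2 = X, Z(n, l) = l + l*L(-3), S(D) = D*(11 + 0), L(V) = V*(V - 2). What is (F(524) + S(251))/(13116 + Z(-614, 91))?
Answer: 3809/14572 ≈ 0.26139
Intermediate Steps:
L(V) = V*(-2 + V)
S(D) = 11*D (S(D) = D*11 = 11*D)
Z(n, l) = 16*l (Z(n, l) = l + l*(-3*(-2 - 3)) = l + l*(-3*(-5)) = l + l*15 = l + 15*l = 16*l)
F(X) = 2*X
(F(524) + S(251))/(13116 + Z(-614, 91)) = (2*524 + 11*251)/(13116 + 16*91) = (1048 + 2761)/(13116 + 1456) = 3809/14572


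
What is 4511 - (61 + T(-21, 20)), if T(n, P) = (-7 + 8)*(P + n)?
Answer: 4451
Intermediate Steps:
T(n, P) = P + n (T(n, P) = 1*(P + n) = P + n)
4511 - (61 + T(-21, 20)) = 4511 - (61 + (20 - 21)) = 4511 - (61 - 1) = 4511 - 1*60 = 4511 - 60 = 4451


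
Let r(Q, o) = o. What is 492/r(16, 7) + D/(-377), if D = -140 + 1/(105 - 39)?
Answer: 12306617/174174 ≈ 70.657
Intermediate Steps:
D = -9239/66 (D = -140 + 1/66 = -9239/66 ≈ -139.98)
492/r(16, 7) + D/(-377) = 492/7 - 9239/66/(-377) = 492*(⅐) - 9239/66*(-1/377) = 492/7 + 9239/24882 = 12306617/174174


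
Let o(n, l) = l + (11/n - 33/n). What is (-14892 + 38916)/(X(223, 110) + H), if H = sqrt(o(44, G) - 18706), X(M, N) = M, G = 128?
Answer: 10714704/136615 - 24024*I*sqrt(74314)/136615 ≈ 78.43 - 47.938*I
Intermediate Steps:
o(n, l) = l - 22/n
H = I*sqrt(74314)/2 (H = sqrt((128 - 22/44) - 18706) = sqrt((128 - 22*1/44) - 18706) = sqrt((128 - 1/2) - 18706) = sqrt(255/2 - 18706) = sqrt(-37157/2) = I*sqrt(74314)/2 ≈ 136.3*I)
(-14892 + 38916)/(X(223, 110) + H) = (-14892 + 38916)/(223 + I*sqrt(74314)/2) = 24024/(223 + I*sqrt(74314)/2)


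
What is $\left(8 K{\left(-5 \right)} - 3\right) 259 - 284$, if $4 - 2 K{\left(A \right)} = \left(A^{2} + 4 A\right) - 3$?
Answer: $1011$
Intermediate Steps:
$K{\left(A \right)} = \frac{7}{2} - 2 A - \frac{A^{2}}{2}$ ($K{\left(A \right)} = 2 - \frac{\left(A^{2} + 4 A\right) - 3}{2} = 2 - \frac{-3 + A^{2} + 4 A}{2} = 2 - \left(- \frac{3}{2} + \frac{A^{2}}{2} + 2 A\right) = \frac{7}{2} - 2 A - \frac{A^{2}}{2}$)
$\left(8 K{\left(-5 \right)} - 3\right) 259 - 284 = \left(8 \left(\frac{7}{2} - -10 - \frac{\left(-5\right)^{2}}{2}\right) - 3\right) 259 - 284 = \left(8 \left(\frac{7}{2} + 10 - \frac{25}{2}\right) - 3\right) 259 - 284 = \left(8 \cdot 1 - 3\right) 259 - 284 = \left(8 - 3\right) 259 - 284 = 5 \cdot 259 - 284 = 1295 - 284 = 1011$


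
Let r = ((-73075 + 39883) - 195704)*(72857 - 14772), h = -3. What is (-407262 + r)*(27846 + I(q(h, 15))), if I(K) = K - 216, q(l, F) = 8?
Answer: -367470188841236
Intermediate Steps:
r = -13295424160 (r = (-33192 - 195704)*58085 = -228896*58085 = -13295424160)
I(K) = -216 + K
(-407262 + r)*(27846 + I(q(h, 15))) = (-407262 - 13295424160)*(27846 + (-216 + 8)) = -13295831422*(27846 - 208) = -13295831422*27638 = -367470188841236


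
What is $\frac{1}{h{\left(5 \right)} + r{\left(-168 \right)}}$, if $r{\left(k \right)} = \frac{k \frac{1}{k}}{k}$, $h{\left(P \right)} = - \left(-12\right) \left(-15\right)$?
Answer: $- \frac{168}{30241} \approx -0.0055554$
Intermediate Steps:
$h{\left(P \right)} = -180$ ($h{\left(P \right)} = \left(-1\right) 180 = -180$)
$r{\left(k \right)} = \frac{1}{k}$ ($r{\left(k \right)} = 1 \frac{1}{k} = \frac{1}{k}$)
$\frac{1}{h{\left(5 \right)} + r{\left(-168 \right)}} = \frac{1}{-180 + \frac{1}{-168}} = \frac{1}{-180 - \frac{1}{168}} = \frac{1}{- \frac{30241}{168}} = - \frac{168}{30241}$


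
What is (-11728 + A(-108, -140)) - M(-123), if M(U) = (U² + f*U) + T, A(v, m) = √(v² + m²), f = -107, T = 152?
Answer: -40170 + 4*√1954 ≈ -39993.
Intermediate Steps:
A(v, m) = √(m² + v²)
M(U) = 152 + U² - 107*U (M(U) = (U² - 107*U) + 152 = 152 + U² - 107*U)
(-11728 + A(-108, -140)) - M(-123) = (-11728 + √((-140)² + (-108)²)) - (152 + (-123)² - 107*(-123)) = (-11728 + √(19600 + 11664)) - (152 + 15129 + 13161) = (-11728 + √31264) - 1*28442 = (-11728 + 4*√1954) - 28442 = -40170 + 4*√1954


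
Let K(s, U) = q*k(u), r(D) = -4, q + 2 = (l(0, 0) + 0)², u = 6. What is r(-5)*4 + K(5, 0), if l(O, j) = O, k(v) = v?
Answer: -28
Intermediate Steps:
q = -2 (q = -2 + (0 + 0)² = -2 + 0² = -2 + 0 = -2)
K(s, U) = -12 (K(s, U) = -2*6 = -12)
r(-5)*4 + K(5, 0) = -4*4 - 12 = -16 - 12 = -28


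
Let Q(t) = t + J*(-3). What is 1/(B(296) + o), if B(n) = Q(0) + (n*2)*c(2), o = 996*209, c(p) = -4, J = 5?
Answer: 1/205781 ≈ 4.8595e-6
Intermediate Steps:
o = 208164
Q(t) = -15 + t (Q(t) = t + 5*(-3) = t - 15 = -15 + t)
B(n) = -15 - 8*n (B(n) = (-15 + 0) + (n*2)*(-4) = -15 + (2*n)*(-4) = -15 - 8*n)
1/(B(296) + o) = 1/((-15 - 8*296) + 208164) = 1/((-15 - 2368) + 208164) = 1/(-2383 + 208164) = 1/205781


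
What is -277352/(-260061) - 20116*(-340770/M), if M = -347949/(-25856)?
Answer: 5121498383351769352/10054218321 ≈ 5.0939e+8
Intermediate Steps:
M = 347949/25856 (M = -347949*(-1/25856) = 347949/25856 ≈ 13.457)
-277352/(-260061) - 20116*(-340770/M) = -277352/(-260061) - 20116/((347949/25856)/(-340770)) = -277352*(-1/260061) - 20116/((347949/25856)*(-1/340770)) = 277352/260061 - 20116/(-115983/2936983040) = 277352/260061 - 20116*(-2936983040/115983) = 277352/260061 + 59080350832640/115983 = 5121498383351769352/10054218321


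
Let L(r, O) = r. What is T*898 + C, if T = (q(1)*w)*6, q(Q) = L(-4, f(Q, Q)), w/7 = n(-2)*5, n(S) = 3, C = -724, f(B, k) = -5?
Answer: -2263684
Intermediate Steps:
w = 105 (w = 7*(3*5) = 7*15 = 105)
q(Q) = -4
T = -2520 (T = -4*105*6 = -420*6 = -2520)
T*898 + C = -2520*898 - 724 = -2262960 - 724 = -2263684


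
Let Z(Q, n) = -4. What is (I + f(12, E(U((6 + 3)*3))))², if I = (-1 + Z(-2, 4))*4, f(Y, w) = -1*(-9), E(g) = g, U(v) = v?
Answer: 121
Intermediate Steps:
f(Y, w) = 9
I = -20 (I = (-1 - 4)*4 = -5*4 = -20)
(I + f(12, E(U((6 + 3)*3))))² = (-20 + 9)² = (-11)² = 121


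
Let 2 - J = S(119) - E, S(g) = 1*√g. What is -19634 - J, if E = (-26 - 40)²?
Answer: -23992 + √119 ≈ -23981.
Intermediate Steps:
S(g) = √g
E = 4356 (E = (-66)² = 4356)
J = 4358 - √119 (J = 2 - (√119 - 1*4356) = 2 - (√119 - 4356) = 2 - (-4356 + √119) = 2 + (4356 - √119) = 4358 - √119 ≈ 4347.1)
-19634 - J = -19634 - (4358 - √119) = -19634 + (-4358 + √119) = -23992 + √119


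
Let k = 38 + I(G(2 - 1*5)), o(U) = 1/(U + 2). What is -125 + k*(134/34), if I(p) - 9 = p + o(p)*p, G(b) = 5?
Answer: 9848/119 ≈ 82.756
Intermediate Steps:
o(U) = 1/(2 + U)
I(p) = 9 + p + p/(2 + p) (I(p) = 9 + (p + p/(2 + p)) = 9 + p + p/(2 + p))
k = 369/7 (k = 38 + (5 + (2 + 5)*(9 + 5))/(2 + 5) = 38 + (5 + 7*14)/7 = 38 + (5 + 98)/7 = 38 + (1/7)*103 = 38 + 103/7 = 369/7 ≈ 52.714)
-125 + k*(134/34) = -125 + 369*(134/34)/7 = -125 + 369*(134*(1/34))/7 = -125 + (369/7)*(67/17) = -125 + 24723/119 = 9848/119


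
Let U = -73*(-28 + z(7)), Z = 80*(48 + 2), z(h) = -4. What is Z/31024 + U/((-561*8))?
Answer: -425938/1087779 ≈ -0.39157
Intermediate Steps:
Z = 4000 (Z = 80*50 = 4000)
U = 2336 (U = -73*(-28 - 4) = -73*(-32) = 2336)
Z/31024 + U/((-561*8)) = 4000/31024 + 2336/((-561*8)) = 4000*(1/31024) + 2336/(-4488) = 250/1939 + 2336*(-1/4488) = 250/1939 - 292/561 = -425938/1087779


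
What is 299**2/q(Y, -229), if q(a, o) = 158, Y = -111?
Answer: 89401/158 ≈ 565.83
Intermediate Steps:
299**2/q(Y, -229) = 299**2/158 = 89401*(1/158) = 89401/158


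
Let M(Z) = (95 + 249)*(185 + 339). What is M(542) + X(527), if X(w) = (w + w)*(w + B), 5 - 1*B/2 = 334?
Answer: 42182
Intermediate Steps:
B = -658 (B = 10 - 2*334 = 10 - 668 = -658)
X(w) = 2*w*(-658 + w) (X(w) = (w + w)*(w - 658) = (2*w)*(-658 + w) = 2*w*(-658 + w))
M(Z) = 180256 (M(Z) = 344*524 = 180256)
M(542) + X(527) = 180256 + 2*527*(-658 + 527) = 180256 + 2*527*(-131) = 180256 - 138074 = 42182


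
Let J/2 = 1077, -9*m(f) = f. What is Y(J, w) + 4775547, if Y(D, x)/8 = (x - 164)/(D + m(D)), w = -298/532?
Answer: 912072039117/190988 ≈ 4.7755e+6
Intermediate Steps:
m(f) = -f/9
J = 2154 (J = 2*1077 = 2154)
w = -149/266 (w = -298*1/532 = -149/266 ≈ -0.56015)
Y(D, x) = 9*(-164 + x)/D (Y(D, x) = 8*((x - 164)/(D - D/9)) = 8*((-164 + x)/((8*D/9))) = 8*((-164 + x)*(9/(8*D))) = 8*(9*(-164 + x)/(8*D)) = 9*(-164 + x)/D)
Y(J, w) + 4775547 = 9*(-164 - 149/266)/2154 + 4775547 = 9*(1/2154)*(-43773/266) + 4775547 = -131319/190988 + 4775547 = 912072039117/190988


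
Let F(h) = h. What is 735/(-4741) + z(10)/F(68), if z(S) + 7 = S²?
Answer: 390933/322388 ≈ 1.2126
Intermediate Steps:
z(S) = -7 + S²
735/(-4741) + z(10)/F(68) = 735/(-4741) + (-7 + 10²)/68 = 735*(-1/4741) + (-7 + 100)*(1/68) = -735/4741 + 93*(1/68) = -735/4741 + 93/68 = 390933/322388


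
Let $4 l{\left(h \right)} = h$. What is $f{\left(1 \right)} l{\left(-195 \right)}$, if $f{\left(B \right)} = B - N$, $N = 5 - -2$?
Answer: $\frac{585}{2} \approx 292.5$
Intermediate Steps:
$N = 7$ ($N = 5 + 2 = 7$)
$l{\left(h \right)} = \frac{h}{4}$
$f{\left(B \right)} = -7 + B$ ($f{\left(B \right)} = B - 7 = -7 + B$)
$f{\left(1 \right)} l{\left(-195 \right)} = \left(-7 + 1\right) \frac{1}{4} \left(-195\right) = \left(-6\right) \left(- \frac{195}{4}\right) = \frac{585}{2}$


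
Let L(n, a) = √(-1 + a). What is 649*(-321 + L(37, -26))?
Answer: -208329 + 1947*I*√3 ≈ -2.0833e+5 + 3372.3*I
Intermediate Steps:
649*(-321 + L(37, -26)) = 649*(-321 + √(-1 - 26)) = 649*(-321 + √(-27)) = 649*(-321 + 3*I*√3) = -208329 + 1947*I*√3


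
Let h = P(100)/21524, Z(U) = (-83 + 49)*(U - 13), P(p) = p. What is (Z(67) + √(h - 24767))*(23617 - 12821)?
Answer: -19821456 + 10796*I*√717132337962/5381 ≈ -1.9821e+7 + 1.699e+6*I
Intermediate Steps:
Z(U) = 442 - 34*U (Z(U) = -34*(-13 + U) = 442 - 34*U)
h = 25/5381 (h = 100/21524 = 100*(1/21524) = 25/5381 ≈ 0.0046460)
(Z(67) + √(h - 24767))*(23617 - 12821) = ((442 - 34*67) + √(25/5381 - 24767))*(23617 - 12821) = ((442 - 2278) + √(-133271202/5381))*10796 = (-1836 + I*√717132337962/5381)*10796 = -19821456 + 10796*I*√717132337962/5381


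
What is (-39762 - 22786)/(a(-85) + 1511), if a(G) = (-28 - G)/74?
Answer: -4628552/111871 ≈ -41.374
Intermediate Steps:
a(G) = -14/37 - G/74 (a(G) = (-28 - G)*(1/74) = -14/37 - G/74)
(-39762 - 22786)/(a(-85) + 1511) = (-39762 - 22786)/((-14/37 - 1/74*(-85)) + 1511) = -62548/((-14/37 + 85/74) + 1511) = -62548/(57/74 + 1511) = -62548/111871/74 = -62548*74/111871 = -4628552/111871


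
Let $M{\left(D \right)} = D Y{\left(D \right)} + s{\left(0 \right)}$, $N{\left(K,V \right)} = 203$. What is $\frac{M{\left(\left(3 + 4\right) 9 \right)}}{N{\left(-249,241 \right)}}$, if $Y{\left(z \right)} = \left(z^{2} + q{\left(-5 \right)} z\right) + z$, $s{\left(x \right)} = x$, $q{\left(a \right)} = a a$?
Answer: $\frac{50463}{29} \approx 1740.1$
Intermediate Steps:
$q{\left(a \right)} = a^{2}$
$Y{\left(z \right)} = z^{2} + 26 z$ ($Y{\left(z \right)} = \left(z^{2} + \left(-5\right)^{2} z\right) + z = \left(z^{2} + 25 z\right) + z = z^{2} + 26 z$)
$M{\left(D \right)} = D^{2} \left(26 + D\right)$ ($M{\left(D \right)} = D D \left(26 + D\right) + 0 = D^{2} \left(26 + D\right) + 0 = D^{2} \left(26 + D\right)$)
$\frac{M{\left(\left(3 + 4\right) 9 \right)}}{N{\left(-249,241 \right)}} = \frac{\left(\left(3 + 4\right) 9\right)^{2} \left(26 + \left(3 + 4\right) 9\right)}{203} = \left(7 \cdot 9\right)^{2} \left(26 + 7 \cdot 9\right) \frac{1}{203} = 63^{2} \left(26 + 63\right) \frac{1}{203} = 3969 \cdot 89 \cdot \frac{1}{203} = 353241 \cdot \frac{1}{203} = \frac{50463}{29}$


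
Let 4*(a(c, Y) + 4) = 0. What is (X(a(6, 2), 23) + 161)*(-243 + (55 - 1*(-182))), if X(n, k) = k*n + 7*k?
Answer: -1380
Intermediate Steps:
a(c, Y) = -4 (a(c, Y) = -4 + (¼)*0 = -4 + 0 = -4)
X(n, k) = 7*k + k*n
(X(a(6, 2), 23) + 161)*(-243 + (55 - 1*(-182))) = (23*(7 - 4) + 161)*(-243 + (55 - 1*(-182))) = (23*3 + 161)*(-243 + (55 + 182)) = (69 + 161)*(-243 + 237) = 230*(-6) = -1380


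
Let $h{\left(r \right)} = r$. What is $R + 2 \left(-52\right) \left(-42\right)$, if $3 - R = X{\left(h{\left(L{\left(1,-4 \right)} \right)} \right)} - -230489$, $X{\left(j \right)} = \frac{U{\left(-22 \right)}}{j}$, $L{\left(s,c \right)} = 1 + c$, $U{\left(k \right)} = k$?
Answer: $- \frac{678376}{3} \approx -2.2613 \cdot 10^{5}$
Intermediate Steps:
$X{\left(j \right)} = - \frac{22}{j}$
$R = - \frac{691480}{3}$ ($R = 3 - \left(- \frac{22}{1 - 4} - -230489\right) = 3 - \left(- \frac{22}{-3} + 230489\right) = 3 - \left(\left(-22\right) \left(- \frac{1}{3}\right) + 230489\right) = 3 - \left(\frac{22}{3} + 230489\right) = 3 - \frac{691489}{3} = - \frac{691480}{3} \approx -2.3049 \cdot 10^{5}$)
$R + 2 \left(-52\right) \left(-42\right) = - \frac{691480}{3} + 2 \left(-52\right) \left(-42\right) = - \frac{691480}{3} - -4368 = - \frac{691480}{3} + 4368 = - \frac{678376}{3}$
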